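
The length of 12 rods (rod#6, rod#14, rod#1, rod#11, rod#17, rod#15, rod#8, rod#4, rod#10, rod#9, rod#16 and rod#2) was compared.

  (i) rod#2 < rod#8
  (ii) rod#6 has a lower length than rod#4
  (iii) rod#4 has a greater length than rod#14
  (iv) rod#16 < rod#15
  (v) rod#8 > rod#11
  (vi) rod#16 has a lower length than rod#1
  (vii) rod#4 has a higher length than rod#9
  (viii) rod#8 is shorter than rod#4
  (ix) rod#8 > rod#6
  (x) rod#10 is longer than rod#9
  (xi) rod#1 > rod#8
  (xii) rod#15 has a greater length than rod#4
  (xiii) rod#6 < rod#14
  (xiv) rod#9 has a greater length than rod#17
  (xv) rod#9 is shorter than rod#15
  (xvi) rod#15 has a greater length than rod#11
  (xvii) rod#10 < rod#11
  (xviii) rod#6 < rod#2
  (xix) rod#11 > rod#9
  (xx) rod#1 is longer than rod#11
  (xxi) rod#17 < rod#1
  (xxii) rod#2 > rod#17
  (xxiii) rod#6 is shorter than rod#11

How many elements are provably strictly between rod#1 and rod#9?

The relations place rod#9 below rod#1. An element lies strictly between them when it is forced above rod#9 and also forced below rod#1.
Above rod#9: {rod#10, rod#11, rod#8, rod#4, rod#15}. Below rod#1: {rod#17, rod#6, rod#10, rod#11, rod#2, rod#8, rod#16}.
Intersection: {rod#10, rod#11, rod#8} — 3.

3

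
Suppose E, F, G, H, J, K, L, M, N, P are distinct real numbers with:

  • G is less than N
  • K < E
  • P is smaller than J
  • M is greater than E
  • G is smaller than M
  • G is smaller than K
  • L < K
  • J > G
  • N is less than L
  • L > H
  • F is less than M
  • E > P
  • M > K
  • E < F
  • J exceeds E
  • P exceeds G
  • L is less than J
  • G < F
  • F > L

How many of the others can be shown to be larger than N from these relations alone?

6

From N the given relations immediately reach L.
From those, K, F, J — 4 in total.
From those, E, M — 6 in total.
No other element is forced above N by the given relations, so the count is 6.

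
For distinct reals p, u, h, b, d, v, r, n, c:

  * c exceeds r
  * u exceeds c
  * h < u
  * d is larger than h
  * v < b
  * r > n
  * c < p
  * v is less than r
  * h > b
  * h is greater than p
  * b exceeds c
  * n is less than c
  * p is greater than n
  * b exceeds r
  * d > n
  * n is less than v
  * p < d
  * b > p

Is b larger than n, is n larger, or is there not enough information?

b

n < v < r < c < p < b, by transitivity through v, r, c, p.
So b is larger.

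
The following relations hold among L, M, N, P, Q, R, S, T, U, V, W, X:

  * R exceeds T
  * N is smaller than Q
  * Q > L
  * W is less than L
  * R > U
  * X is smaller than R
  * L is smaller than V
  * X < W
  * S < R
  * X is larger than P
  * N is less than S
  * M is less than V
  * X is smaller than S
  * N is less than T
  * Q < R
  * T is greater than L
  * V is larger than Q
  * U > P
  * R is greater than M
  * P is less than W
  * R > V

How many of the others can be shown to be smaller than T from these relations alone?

5

The elements the relations force below T are P, X, W, L, N — no chain reaches any other.
That is 5.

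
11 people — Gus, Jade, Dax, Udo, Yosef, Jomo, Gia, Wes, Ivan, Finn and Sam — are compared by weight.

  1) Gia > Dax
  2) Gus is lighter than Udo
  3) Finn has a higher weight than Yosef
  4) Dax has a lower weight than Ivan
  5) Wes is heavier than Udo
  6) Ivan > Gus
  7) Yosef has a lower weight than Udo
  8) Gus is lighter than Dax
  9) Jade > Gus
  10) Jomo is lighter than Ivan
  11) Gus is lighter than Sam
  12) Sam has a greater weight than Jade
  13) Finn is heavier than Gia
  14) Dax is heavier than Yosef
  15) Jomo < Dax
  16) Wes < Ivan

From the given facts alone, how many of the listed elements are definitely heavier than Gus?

From Gus the given relations immediately reach Udo, Dax, Jade, Ivan, Sam.
From those, Wes, Gia — 7 in total.
From those, Finn — 8 in total.
Nothing else is reachable above Gus; 8 in all.

8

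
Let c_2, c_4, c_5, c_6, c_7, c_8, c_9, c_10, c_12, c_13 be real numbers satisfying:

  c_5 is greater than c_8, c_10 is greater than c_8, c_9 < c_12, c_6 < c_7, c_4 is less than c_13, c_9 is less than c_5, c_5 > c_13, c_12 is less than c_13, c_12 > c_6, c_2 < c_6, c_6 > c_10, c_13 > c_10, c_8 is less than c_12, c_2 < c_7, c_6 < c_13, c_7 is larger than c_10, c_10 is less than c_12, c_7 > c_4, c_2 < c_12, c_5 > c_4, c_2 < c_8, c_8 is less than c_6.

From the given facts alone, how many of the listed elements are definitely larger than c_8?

The elements the relations force above c_8 are c_10, c_6, c_12, c_13, c_5, c_7 — no chain reaches any other.
That is 6.

6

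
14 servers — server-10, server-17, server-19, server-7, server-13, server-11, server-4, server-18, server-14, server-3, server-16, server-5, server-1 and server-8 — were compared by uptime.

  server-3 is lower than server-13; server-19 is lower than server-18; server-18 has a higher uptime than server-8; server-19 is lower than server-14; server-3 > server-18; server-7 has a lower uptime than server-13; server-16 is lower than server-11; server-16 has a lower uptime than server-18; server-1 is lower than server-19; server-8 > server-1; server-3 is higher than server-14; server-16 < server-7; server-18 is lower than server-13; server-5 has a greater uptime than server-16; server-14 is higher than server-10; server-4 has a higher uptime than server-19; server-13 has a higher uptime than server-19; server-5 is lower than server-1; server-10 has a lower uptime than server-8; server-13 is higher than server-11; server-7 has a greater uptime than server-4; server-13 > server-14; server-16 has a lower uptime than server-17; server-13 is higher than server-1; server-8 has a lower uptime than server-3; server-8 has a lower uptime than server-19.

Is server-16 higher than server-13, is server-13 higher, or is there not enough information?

server-13

The relevant relations are server-16 < server-5; server-5 < server-1; server-1 < server-19; server-19 < server-18; server-18 < server-13.
Chaining these gives server-16 < server-5 < server-1 < server-19 < server-18 < server-13.
So server-13 is higher.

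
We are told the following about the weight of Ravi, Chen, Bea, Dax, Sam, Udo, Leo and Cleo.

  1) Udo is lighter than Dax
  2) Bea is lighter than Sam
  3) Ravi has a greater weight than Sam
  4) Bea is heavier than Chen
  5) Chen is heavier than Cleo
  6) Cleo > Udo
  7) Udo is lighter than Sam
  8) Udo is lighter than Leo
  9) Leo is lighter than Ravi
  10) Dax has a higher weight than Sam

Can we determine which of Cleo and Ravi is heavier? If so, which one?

Cleo < Chen and Chen < Bea give Cleo < Bea.
With Bea < Sam: Cleo < Chen < Bea < Sam.
Then Sam < Ravi extends the chain to Ravi.
So Ravi is heavier.

Ravi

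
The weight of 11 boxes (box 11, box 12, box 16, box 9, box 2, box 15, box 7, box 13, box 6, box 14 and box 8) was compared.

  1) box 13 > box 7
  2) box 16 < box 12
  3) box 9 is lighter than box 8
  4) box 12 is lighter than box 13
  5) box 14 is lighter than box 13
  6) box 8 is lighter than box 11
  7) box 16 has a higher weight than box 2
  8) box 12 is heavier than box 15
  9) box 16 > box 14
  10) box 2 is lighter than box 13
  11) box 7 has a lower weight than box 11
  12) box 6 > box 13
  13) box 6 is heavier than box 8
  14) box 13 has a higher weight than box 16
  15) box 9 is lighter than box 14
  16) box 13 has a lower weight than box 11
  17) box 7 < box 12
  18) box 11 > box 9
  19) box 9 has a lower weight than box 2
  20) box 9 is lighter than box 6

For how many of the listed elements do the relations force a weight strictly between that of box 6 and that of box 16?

2

Chaining upward from box 16 reaches: box 12, box 13, box 11.
Chaining downward from box 6 reaches: box 9, box 14, box 15, box 7, box 2, box 8, box 12, box 13.
Strictly between box 16 and box 6 are those in both lists: box 12, box 13 — 2 elements.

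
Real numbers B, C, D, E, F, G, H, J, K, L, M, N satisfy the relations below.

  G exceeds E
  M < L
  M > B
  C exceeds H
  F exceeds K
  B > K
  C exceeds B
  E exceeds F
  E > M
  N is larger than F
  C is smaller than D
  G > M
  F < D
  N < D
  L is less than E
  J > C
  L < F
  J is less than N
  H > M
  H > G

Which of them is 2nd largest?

N

Chaining the given pairs: K < B < M < L < F < E < G < H < C < J < N < D.
The 2nd largest is N.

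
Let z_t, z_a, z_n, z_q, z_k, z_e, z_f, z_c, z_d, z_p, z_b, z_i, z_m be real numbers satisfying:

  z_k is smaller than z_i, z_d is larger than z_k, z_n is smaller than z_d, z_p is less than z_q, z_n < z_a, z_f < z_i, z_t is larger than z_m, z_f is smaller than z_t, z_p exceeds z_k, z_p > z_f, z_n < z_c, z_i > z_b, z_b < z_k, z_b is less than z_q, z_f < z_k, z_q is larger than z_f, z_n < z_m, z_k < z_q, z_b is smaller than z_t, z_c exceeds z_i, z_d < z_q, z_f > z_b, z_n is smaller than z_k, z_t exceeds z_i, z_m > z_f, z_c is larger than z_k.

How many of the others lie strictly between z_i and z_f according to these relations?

1

The relations place z_f below z_i. An element lies strictly between them when it is forced above z_f and also forced below z_i.
Above z_f: {z_k, z_m, z_p, z_c, z_t, z_d, z_q}. Below z_i: {z_b, z_n, z_k}.
Intersection: {z_k} — 1.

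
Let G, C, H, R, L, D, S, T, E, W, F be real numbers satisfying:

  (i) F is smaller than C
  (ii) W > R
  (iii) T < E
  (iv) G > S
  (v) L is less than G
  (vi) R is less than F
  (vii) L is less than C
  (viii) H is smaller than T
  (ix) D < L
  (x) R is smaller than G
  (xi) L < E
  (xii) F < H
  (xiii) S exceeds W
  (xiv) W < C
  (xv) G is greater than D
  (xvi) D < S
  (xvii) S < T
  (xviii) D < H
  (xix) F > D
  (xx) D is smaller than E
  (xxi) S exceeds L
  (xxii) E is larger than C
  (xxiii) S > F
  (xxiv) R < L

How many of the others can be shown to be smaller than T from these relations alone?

7

Directly below T: H, S.
One step further: D, F, L, W (6 so far).
One step further: R (7 so far).
No other element is forced below T by the given relations, so the count is 7.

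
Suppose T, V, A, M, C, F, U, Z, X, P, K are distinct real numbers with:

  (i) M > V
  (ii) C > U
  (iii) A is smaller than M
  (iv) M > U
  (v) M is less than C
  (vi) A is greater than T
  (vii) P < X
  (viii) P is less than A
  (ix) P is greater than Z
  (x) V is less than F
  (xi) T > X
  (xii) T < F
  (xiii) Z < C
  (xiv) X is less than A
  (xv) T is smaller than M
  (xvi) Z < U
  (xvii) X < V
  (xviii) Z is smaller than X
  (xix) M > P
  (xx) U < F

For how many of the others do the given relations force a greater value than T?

4

Directly above T: F, A, M.
One step further: C (4 so far).
No other element is forced above T by the given relations, so the count is 4.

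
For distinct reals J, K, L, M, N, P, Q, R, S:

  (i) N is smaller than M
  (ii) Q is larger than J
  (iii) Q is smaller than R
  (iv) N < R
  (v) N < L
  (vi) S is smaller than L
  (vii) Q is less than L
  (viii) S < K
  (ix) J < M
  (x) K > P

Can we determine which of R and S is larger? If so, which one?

undetermined

Following every chain through S: above S we get K, L.
R is not reached, and no chain runs the other way from R to S.
So the given relations leave the order of S and R undetermined.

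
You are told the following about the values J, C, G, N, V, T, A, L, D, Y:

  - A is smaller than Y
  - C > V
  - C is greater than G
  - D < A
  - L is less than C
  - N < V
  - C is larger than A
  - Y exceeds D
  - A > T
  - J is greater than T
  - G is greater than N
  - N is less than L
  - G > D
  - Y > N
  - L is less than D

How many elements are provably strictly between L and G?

1

The relations place L below G. An element lies strictly between them when it is forced above L and also forced below G.
Above L: {D, A, C, Y}. Below G: {N, D}.
Intersection: {D} — 1.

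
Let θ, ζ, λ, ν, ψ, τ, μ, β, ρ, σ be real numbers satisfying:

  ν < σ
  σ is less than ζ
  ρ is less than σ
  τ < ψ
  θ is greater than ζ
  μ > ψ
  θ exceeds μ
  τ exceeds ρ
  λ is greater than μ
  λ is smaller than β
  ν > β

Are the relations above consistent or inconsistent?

consistent

The single ordering ρ < τ < ψ < μ < λ < β < ν < σ < ζ < θ satisfies every listed relation, so no contradiction arises.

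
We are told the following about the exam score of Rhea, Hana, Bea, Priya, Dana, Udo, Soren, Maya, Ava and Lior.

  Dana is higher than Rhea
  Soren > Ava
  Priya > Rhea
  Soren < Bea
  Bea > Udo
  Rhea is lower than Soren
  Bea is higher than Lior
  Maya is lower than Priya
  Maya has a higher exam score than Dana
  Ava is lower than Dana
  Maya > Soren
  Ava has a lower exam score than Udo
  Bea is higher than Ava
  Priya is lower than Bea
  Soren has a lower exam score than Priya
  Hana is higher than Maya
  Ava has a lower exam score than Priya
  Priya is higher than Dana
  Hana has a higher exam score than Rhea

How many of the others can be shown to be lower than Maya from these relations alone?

From Maya the given relations immediately reach Dana, Soren.
From those, Rhea, Ava — 4 in total.
No other element is forced below Maya by the given relations, so the count is 4.

4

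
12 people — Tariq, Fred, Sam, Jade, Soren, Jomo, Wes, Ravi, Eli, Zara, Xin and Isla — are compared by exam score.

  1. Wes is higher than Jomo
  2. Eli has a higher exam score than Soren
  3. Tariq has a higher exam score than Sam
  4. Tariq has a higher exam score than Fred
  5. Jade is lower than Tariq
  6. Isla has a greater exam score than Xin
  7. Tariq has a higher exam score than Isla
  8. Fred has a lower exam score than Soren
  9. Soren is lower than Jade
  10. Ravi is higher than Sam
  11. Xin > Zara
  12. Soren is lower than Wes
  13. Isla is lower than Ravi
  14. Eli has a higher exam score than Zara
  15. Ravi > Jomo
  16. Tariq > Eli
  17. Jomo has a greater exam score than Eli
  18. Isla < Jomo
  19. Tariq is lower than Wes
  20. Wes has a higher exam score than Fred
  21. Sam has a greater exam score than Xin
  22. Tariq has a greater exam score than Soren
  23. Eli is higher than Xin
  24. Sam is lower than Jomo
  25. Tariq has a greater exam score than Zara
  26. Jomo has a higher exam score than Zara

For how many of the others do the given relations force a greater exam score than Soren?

6

Directly above Soren: Eli, Jade, Tariq, Wes.
One step further: Jomo (5 so far).
One step further: Ravi (6 so far).
Nothing else is reachable above Soren; 6 in all.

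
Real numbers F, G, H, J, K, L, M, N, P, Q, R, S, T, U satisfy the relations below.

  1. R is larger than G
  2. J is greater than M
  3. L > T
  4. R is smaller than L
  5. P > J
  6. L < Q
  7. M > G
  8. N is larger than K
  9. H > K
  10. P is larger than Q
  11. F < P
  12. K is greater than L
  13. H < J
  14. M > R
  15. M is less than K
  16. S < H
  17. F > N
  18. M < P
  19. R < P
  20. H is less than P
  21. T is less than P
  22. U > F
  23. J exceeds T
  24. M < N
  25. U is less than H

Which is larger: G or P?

P

Following the relations from G: G < R < M < K < N < F < U < H < J < P.
So G < P; P is the larger of the two.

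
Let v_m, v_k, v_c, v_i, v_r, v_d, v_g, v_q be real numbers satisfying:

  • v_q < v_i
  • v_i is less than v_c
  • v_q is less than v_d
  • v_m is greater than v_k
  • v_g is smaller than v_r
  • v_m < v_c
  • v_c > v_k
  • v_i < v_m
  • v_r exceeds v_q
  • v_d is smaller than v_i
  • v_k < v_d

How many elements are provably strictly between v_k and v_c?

3

Chaining upward from v_k reaches: v_d, v_i, v_m.
Chaining downward from v_c reaches: v_q, v_d, v_i, v_m.
Strictly between v_k and v_c are those in both lists: v_d, v_i, v_m — 3 elements.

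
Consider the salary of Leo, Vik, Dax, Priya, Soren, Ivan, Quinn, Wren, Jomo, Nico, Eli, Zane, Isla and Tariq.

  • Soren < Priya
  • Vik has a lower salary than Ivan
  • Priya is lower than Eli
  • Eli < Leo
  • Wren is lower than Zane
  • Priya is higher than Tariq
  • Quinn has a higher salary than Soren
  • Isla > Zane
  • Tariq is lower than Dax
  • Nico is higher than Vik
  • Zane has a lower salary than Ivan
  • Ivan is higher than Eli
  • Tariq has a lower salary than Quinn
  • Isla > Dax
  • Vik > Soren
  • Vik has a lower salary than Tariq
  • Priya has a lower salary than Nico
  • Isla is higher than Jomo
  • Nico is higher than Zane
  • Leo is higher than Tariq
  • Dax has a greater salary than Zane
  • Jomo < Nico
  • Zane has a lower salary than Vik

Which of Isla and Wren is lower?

Wren < Zane and Zane < Vik give Wren < Vik.
Then Vik < Tariq extends the chain to Tariq.
Then Tariq < Dax extends the chain to Dax.
With Dax < Isla: Wren < Zane < Vik < Tariq < Dax < Isla.
So Wren < Isla; Wren is the lower of the two.

Wren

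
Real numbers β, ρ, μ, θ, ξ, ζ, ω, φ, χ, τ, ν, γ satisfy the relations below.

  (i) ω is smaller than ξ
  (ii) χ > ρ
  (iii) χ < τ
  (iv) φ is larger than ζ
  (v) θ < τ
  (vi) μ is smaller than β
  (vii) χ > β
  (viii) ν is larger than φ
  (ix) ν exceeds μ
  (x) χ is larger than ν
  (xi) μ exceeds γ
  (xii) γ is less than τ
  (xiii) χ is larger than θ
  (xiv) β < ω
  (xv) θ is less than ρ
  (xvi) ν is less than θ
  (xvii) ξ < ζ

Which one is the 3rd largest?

The consecutive relations fix a unique order: γ < μ < β < ω < ξ < ζ < φ < ν < θ < ρ < χ < τ.
The 3rd largest is ρ.

ρ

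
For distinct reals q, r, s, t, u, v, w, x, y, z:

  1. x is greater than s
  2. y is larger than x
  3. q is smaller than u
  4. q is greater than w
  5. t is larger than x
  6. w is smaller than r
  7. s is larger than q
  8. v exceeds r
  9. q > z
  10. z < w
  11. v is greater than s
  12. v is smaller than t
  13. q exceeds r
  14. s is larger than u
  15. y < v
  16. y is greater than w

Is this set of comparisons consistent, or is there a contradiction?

The single ordering z < w < r < q < u < s < x < y < v < t satisfies every listed relation, so no contradiction arises.

consistent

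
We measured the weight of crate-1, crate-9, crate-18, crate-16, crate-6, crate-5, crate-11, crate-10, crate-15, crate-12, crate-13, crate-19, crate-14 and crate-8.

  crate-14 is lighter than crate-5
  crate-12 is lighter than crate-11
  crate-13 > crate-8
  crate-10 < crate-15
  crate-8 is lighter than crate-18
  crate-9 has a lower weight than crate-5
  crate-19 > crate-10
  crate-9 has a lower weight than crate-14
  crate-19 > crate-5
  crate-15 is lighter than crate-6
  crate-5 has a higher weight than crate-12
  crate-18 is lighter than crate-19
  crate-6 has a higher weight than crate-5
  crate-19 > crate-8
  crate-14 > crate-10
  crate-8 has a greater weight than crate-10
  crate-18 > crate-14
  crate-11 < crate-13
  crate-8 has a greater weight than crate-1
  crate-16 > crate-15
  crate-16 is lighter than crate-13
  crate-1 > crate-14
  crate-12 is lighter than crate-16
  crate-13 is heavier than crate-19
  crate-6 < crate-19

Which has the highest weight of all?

Chaining downward from crate-13: directly below it, crate-16, crate-8, crate-11, crate-19; then crate-10, crate-12, crate-15, crate-1, crate-5, crate-6, crate-18; then crate-9, crate-14.
That covers every other element, and nothing is given above crate-13, so crate-13 is the highest weight.

crate-13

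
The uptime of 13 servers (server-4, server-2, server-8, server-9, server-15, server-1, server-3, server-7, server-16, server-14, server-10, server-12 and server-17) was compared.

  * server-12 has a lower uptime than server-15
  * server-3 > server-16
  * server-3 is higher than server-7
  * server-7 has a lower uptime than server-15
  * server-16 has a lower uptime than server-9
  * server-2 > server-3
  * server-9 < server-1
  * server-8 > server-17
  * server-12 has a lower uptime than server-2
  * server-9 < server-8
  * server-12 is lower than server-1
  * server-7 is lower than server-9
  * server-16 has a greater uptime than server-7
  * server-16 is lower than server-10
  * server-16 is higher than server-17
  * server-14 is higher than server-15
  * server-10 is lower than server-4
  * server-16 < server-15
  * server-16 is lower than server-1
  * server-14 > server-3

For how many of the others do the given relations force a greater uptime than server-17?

10

Directly above server-17: server-16, server-8.
One step further: server-3, server-9, server-1, server-15, server-10 (7 so far).
One step further: server-2, server-4, server-14 (10 so far).
No other element is forced above server-17 by the given relations, so the count is 10.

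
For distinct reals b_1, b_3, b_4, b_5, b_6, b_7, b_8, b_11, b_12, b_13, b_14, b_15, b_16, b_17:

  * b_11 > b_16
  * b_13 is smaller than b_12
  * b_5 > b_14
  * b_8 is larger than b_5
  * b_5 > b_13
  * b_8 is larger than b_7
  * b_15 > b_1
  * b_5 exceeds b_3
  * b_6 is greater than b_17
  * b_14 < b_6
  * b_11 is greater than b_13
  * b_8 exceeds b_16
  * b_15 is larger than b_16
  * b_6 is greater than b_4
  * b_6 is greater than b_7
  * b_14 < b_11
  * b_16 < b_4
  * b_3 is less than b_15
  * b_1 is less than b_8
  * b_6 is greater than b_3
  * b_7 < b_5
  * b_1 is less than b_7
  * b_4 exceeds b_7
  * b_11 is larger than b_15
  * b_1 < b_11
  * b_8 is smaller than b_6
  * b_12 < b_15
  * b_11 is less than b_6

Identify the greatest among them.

Chaining downward from b_6: directly below it, b_17, b_3, b_14, b_7, b_4, b_11, b_8; then b_1, b_13, b_16, b_5, b_15; then b_12.
That covers every other element, and nothing is given above b_6, so b_6 is the greatest.

b_6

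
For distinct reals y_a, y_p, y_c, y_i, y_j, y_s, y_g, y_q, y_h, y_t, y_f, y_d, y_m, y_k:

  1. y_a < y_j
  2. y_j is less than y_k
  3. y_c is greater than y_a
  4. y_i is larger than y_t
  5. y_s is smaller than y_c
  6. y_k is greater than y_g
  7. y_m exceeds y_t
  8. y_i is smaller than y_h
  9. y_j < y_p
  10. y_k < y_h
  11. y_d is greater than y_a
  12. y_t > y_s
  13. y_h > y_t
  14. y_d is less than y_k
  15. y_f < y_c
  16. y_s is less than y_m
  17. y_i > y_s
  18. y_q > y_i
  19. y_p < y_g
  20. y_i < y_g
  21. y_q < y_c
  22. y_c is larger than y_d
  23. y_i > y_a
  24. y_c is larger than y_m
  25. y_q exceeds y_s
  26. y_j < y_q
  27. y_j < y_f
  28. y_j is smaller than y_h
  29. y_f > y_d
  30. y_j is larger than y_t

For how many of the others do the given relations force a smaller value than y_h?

The elements the relations force below y_h are y_s, y_a, y_t, y_j, y_p, y_d, y_i, y_g, y_k — no chain reaches any other.
That is 9.

9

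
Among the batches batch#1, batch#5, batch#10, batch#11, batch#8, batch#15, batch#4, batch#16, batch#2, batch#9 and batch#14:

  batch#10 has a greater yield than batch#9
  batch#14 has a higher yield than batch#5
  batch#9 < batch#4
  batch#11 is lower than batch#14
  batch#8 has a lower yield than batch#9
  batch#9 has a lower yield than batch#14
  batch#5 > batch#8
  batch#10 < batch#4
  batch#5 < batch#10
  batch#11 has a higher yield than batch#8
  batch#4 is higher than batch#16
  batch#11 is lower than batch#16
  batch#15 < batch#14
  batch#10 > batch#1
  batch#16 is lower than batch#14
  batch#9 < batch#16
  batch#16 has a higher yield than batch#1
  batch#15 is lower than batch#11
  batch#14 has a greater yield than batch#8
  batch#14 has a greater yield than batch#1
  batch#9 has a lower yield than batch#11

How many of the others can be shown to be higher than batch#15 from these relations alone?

4

Directly above batch#15: batch#11, batch#14.
One step further: batch#16 (3 so far).
One step further: batch#4 (4 so far).
No other element is forced above batch#15 by the given relations, so the count is 4.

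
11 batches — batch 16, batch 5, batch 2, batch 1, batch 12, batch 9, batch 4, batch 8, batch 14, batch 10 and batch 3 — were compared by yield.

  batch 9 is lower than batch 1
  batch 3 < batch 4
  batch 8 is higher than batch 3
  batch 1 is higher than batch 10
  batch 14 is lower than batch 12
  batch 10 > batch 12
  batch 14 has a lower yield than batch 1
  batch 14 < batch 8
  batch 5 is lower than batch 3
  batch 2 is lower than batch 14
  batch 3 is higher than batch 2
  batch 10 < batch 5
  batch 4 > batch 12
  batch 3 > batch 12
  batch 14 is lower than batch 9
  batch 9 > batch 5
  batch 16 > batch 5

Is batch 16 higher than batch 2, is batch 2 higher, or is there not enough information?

The relevant relations are batch 2 < batch 14; batch 14 < batch 12; batch 12 < batch 10; batch 10 < batch 5; batch 5 < batch 16.
Together: batch 2 < batch 14 < batch 12 < batch 10 < batch 5 < batch 16.
So batch 16 is higher.

batch 16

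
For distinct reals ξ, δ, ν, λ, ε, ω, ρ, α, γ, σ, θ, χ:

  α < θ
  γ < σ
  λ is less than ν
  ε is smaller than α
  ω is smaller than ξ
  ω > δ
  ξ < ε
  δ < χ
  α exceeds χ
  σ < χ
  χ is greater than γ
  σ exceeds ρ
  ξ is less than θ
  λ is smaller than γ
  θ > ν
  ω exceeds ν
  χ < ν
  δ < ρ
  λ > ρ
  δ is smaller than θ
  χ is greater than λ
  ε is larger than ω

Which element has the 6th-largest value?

ν

Chaining the given pairs: δ < ρ < λ < γ < σ < χ < ν < ω < ξ < ε < α < θ.
The 6th largest is ν.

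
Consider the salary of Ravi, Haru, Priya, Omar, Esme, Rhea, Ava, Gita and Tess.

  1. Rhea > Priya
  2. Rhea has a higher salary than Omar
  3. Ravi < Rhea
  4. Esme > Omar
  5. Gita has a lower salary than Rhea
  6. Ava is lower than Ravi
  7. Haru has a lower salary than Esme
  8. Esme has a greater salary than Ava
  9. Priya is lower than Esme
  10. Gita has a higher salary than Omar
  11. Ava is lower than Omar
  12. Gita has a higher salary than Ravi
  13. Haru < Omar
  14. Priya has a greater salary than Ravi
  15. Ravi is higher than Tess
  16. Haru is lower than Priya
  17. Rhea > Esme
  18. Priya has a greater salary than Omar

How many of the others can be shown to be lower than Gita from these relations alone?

Directly below Gita: Ravi, Omar.
One step further: Tess, Ava, Haru (5 so far).
No other element is forced below Gita by the given relations, so the count is 5.

5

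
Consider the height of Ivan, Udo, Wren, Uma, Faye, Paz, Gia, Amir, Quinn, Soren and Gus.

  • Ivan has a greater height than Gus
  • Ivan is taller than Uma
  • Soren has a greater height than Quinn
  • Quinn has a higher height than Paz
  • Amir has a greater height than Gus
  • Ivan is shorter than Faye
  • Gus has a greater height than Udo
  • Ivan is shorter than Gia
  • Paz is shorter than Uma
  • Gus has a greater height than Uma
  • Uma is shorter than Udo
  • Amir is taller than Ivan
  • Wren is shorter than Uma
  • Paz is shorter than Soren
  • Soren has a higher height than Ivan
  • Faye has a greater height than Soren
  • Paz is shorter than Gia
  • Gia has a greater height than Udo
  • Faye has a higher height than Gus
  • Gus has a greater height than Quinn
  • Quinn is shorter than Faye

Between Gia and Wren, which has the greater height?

Gia

Chaining the given relations: Wren < Uma < Udo < Gus < Ivan < Gia.
So Wren < Gia; Gia is the taller of the two.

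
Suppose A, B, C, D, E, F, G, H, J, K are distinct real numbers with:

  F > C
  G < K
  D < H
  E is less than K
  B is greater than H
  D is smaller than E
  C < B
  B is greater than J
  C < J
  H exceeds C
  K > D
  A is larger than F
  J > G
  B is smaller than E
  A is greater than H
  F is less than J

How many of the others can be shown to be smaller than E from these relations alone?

From E the given relations immediately reach D, B.
From those, C, J, H — 5 in total.
From those, G, F — 7 in total.
No other element is forced below E by the given relations, so the count is 7.

7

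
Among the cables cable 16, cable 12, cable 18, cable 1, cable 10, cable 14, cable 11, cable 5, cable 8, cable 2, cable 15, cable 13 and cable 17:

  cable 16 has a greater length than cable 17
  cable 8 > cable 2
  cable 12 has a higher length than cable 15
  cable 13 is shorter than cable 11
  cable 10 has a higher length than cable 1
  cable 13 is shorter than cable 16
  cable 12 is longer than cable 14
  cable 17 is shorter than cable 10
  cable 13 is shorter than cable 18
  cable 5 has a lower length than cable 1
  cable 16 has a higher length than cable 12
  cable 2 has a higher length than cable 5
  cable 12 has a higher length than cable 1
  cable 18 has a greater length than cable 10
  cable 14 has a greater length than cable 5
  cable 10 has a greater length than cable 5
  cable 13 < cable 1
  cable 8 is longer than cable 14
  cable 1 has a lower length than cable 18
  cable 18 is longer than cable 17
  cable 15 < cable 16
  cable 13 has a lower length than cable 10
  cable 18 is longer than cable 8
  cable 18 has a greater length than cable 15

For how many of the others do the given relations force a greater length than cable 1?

The elements the relations force above cable 1 are cable 10, cable 18, cable 12, cable 16 — no chain reaches any other.
That is 4.

4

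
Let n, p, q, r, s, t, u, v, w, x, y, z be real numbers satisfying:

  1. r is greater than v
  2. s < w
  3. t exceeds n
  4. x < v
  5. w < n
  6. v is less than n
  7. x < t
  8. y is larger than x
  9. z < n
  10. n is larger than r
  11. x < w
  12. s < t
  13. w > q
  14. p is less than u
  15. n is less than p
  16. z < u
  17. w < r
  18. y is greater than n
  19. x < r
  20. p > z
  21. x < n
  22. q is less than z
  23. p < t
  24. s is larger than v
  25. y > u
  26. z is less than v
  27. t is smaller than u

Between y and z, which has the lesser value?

Following the relations from z: z < v < s < w < r < n < p < t < u < y.
So z < y; z is the smaller of the two.

z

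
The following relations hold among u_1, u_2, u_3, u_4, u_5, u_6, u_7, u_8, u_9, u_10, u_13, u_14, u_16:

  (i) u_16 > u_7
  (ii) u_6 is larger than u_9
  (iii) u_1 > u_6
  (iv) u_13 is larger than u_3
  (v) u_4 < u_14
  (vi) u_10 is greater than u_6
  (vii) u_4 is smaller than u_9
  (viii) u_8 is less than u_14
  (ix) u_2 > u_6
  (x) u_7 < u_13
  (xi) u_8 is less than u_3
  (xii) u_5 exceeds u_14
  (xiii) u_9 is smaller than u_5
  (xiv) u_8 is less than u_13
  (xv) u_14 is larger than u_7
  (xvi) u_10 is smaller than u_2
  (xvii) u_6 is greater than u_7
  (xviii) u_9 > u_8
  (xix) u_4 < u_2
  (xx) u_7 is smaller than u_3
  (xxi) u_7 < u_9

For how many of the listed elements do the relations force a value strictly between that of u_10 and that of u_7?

2

The relations place u_7 below u_10. An element lies strictly between them when it is forced above u_7 and also forced below u_10.
Above u_7: {u_9, u_6, u_3, u_13, u_1, u_14, u_16, u_2, u_5}. Below u_10: {u_8, u_4, u_9, u_6}.
Intersection: {u_9, u_6} — 2.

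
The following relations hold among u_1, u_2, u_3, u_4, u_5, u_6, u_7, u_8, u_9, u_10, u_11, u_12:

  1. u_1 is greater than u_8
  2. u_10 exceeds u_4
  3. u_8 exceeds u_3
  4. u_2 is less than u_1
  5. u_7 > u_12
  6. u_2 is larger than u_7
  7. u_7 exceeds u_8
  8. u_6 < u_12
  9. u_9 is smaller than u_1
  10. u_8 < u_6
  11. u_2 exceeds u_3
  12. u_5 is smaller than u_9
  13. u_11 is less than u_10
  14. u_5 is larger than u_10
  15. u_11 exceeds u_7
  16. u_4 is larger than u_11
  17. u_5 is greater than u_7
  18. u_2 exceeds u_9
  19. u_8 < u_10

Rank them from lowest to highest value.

u_3 < u_8 < u_6 < u_12 < u_7 < u_11 < u_4 < u_10 < u_5 < u_9 < u_2 < u_1

Each adjacent pair is fixed by a given relation: u_3 < u_8; u_8 < u_6; u_6 < u_12; u_12 < u_7; u_7 < u_11; u_11 < u_4; u_4 < u_10; u_10 < u_5; u_5 < u_9; u_9 < u_2; u_2 < u_1. Chaining them end to end gives the full order.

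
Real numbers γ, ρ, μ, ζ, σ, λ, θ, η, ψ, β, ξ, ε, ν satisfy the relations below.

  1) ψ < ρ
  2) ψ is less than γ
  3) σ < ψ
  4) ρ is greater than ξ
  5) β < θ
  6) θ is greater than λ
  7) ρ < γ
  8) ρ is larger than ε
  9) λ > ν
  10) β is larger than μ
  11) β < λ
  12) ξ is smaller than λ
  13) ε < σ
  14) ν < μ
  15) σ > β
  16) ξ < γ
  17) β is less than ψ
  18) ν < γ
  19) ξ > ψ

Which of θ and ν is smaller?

ν

ν < μ < β < σ < ψ < ξ < λ < θ, by transitivity through μ, β, σ, ψ, ξ, λ.
So ν < θ; ν is the smaller of the two.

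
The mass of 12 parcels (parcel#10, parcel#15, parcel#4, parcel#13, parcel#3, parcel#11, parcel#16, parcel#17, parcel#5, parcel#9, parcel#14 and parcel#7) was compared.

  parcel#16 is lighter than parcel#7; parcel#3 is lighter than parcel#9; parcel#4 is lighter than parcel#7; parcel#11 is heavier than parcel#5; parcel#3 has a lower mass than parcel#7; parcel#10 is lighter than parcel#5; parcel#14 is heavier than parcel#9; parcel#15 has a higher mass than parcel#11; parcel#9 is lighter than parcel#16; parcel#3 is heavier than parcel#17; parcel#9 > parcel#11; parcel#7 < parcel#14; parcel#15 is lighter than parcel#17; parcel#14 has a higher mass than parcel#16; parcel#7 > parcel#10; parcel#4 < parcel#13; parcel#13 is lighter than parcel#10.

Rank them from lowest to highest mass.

Nothing is placed below parcel#4, so it is least; from there parcel#4 < parcel#13; parcel#13 < parcel#10; parcel#10 < parcel#5; parcel#5 < parcel#11; parcel#11 < parcel#15; parcel#15 < parcel#17; parcel#17 < parcel#3; parcel#3 < parcel#9; parcel#9 < parcel#16; parcel#16 < parcel#7; parcel#7 < parcel#14, each given directly.

parcel#4 < parcel#13 < parcel#10 < parcel#5 < parcel#11 < parcel#15 < parcel#17 < parcel#3 < parcel#9 < parcel#16 < parcel#7 < parcel#14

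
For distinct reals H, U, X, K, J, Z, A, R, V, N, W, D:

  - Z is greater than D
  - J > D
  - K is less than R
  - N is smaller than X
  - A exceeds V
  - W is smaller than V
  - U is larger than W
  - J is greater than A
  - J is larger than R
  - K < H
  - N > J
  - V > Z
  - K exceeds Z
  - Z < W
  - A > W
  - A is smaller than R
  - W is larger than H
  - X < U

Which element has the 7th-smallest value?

A

Chaining the given pairs: D < Z < K < H < W < V < A < R < J < N < X < U.
Counting 7 from the smallest end gives A.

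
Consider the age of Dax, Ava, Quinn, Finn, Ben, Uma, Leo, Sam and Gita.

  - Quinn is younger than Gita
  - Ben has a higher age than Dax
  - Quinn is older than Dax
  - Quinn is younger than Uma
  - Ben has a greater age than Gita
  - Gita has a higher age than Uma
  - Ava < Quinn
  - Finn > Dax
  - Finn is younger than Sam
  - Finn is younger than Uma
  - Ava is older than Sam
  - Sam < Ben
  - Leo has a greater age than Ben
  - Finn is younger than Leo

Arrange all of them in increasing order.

Nothing is placed below Dax, so it is least; from there Dax < Finn; Finn < Sam; Sam < Ava; Ava < Quinn; Quinn < Uma; Uma < Gita; Gita < Ben; Ben < Leo, each given directly.

Dax < Finn < Sam < Ava < Quinn < Uma < Gita < Ben < Leo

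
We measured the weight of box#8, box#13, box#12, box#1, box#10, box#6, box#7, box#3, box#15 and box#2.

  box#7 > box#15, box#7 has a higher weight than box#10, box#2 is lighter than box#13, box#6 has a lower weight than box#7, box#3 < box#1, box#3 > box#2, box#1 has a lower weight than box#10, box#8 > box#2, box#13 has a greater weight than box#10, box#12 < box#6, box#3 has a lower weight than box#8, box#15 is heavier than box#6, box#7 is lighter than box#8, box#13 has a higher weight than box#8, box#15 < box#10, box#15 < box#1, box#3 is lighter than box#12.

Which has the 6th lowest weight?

box#1

The consecutive relations fix a unique order: box#2 < box#3 < box#12 < box#6 < box#15 < box#1 < box#10 < box#7 < box#8 < box#13.
The 6th smallest is box#1.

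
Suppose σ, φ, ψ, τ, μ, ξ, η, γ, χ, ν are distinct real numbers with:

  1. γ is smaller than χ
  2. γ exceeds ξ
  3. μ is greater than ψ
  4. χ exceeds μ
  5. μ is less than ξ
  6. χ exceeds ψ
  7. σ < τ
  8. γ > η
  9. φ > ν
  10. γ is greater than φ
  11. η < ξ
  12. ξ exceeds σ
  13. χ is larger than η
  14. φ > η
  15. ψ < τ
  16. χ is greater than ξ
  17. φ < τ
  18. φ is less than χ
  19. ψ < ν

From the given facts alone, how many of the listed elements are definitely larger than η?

From η the given relations immediately reach ξ, φ, γ, χ.
From those, τ — 5 in total.
Nothing else is reachable above η; 5 in all.

5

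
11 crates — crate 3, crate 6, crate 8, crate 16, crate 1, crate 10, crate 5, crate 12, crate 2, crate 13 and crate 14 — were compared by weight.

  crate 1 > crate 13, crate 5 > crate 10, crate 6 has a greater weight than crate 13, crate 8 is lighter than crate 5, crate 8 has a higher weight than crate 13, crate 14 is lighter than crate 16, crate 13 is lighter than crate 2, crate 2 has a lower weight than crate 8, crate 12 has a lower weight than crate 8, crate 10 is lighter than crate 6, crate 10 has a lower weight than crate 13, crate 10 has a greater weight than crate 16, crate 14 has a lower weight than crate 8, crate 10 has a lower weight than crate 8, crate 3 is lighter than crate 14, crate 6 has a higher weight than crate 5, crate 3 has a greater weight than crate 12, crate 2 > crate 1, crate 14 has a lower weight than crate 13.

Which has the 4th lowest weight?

crate 16

The consecutive relations fix a unique order: crate 12 < crate 3 < crate 14 < crate 16 < crate 10 < crate 13 < crate 1 < crate 2 < crate 8 < crate 5 < crate 6.
The 4th smallest is crate 16.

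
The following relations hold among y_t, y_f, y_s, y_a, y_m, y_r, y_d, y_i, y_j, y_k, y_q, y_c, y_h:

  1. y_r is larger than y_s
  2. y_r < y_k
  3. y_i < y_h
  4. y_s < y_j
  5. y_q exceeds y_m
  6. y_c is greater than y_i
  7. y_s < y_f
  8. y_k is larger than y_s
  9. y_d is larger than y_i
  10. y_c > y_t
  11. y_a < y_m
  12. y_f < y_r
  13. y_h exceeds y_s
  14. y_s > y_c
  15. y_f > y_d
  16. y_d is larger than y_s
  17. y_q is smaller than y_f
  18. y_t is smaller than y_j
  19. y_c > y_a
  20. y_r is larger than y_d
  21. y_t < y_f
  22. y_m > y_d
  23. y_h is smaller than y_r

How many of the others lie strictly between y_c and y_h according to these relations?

The relations place y_c below y_h. An element lies strictly between them when it is forced above y_c and also forced below y_h.
Above y_c: {y_s, y_d, y_m, y_q, y_f, y_r, y_k, y_j}. Below y_h: {y_t, y_i, y_a, y_s}.
Intersection: {y_s} — 1.

1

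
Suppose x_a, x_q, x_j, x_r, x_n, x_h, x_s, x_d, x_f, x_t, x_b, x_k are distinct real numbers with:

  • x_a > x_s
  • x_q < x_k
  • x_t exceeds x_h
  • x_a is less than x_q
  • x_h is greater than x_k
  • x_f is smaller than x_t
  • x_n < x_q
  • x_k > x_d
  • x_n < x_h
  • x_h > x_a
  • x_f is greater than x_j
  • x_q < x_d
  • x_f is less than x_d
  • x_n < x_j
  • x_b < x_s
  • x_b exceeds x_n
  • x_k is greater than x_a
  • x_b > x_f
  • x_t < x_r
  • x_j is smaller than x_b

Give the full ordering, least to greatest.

Nothing is placed below x_n, so it is least; from there x_n < x_j; x_j < x_f; x_f < x_b; x_b < x_s; x_s < x_a; x_a < x_q; x_q < x_d; x_d < x_k; x_k < x_h; x_h < x_t; x_t < x_r, each given directly.

x_n < x_j < x_f < x_b < x_s < x_a < x_q < x_d < x_k < x_h < x_t < x_r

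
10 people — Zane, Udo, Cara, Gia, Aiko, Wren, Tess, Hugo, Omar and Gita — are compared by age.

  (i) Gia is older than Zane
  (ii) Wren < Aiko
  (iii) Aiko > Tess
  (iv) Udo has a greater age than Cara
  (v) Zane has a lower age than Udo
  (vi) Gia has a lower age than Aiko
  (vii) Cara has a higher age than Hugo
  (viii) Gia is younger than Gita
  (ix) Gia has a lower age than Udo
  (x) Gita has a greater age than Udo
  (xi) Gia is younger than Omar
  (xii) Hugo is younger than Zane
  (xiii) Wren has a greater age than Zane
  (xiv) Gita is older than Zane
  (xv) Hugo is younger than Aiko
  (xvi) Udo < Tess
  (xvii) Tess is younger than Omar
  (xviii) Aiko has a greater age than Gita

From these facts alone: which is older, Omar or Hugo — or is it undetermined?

Following the relations from Hugo: Hugo < Cara < Udo < Tess < Omar.
So Omar is older.

Omar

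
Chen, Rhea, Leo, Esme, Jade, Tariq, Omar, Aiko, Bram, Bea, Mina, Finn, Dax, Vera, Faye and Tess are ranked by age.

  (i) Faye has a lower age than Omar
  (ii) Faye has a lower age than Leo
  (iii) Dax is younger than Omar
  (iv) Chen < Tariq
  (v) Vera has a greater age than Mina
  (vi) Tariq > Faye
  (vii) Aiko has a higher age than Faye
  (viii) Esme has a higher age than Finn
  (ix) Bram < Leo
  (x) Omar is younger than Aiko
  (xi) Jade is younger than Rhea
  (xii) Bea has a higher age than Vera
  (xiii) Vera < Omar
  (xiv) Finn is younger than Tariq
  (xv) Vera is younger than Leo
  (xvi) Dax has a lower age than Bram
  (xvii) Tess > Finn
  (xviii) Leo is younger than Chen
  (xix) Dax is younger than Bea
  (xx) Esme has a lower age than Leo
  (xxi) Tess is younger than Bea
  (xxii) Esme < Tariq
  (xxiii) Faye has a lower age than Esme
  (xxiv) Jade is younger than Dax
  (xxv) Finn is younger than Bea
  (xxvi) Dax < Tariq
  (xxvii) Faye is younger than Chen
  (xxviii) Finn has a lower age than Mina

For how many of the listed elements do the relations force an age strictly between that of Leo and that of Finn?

3

Chaining upward from Finn reaches: Mina, Tess, Vera, Esme, Bea, Omar, Chen, Aiko, Tariq.
Chaining downward from Leo reaches: Jade, Dax, Mina, Bram, Faye, Vera, Esme.
Strictly between Finn and Leo are those in both lists: Mina, Vera, Esme — 3 elements.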